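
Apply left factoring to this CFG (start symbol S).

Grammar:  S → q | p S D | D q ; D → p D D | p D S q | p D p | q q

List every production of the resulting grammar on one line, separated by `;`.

S → q | p S D | D q; D → q q | p D D'; D' → D | S q | p

D has alternatives sharing prefix 'p D': factor to D → p D D' with D' → D | S q | p.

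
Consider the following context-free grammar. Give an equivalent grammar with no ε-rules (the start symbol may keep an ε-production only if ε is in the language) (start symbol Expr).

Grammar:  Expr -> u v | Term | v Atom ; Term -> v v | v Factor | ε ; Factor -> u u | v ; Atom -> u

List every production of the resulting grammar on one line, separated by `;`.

Expr -> u v | Term | v Atom | ε; Term -> v v | v Factor; Factor -> u u | v; Atom -> u

Nullable nonterminals: {Expr, Term}.
ε ∈ L(G) since Expr is nullable, so keep Expr → ε.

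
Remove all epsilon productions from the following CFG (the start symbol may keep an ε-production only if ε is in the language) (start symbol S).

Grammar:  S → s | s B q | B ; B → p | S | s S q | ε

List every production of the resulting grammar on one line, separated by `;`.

Nullable nonterminals: {B, S}.
ε ∈ L(G) since S is nullable, so keep S → ε.
Add the nullable-subset variants: S → s B q gives s B q | s q. B → s S q gives s S q | s q.

S → s | s B q | s q | B | ε; B → p | S | s S q | s q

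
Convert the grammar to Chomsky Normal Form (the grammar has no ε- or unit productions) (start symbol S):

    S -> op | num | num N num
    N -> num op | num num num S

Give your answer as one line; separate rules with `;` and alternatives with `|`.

S -> op | num | X1 Y1; N -> X1 X2 | X1 Y2; X1 -> num; X2 -> op; Y1 -> N X1; Y2 -> X1 Y3; Y3 -> X1 S

Introduce a nonterminal for each terminal appearing in a rule of length ≥ 2: X1 → num, X2 → op.
Binarize each right-hand side of length ≥ 3 by chaining fresh nonterminals (Y1, Y2, …): affected rules were S → X1 N X1; N → X1 X1 X1 S.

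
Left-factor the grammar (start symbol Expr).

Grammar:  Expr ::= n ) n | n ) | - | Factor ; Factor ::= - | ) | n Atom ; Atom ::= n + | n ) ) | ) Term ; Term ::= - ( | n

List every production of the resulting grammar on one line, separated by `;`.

Expr ::= - | Factor | n ) Expr1; Factor ::= - | ) | n Atom; Atom ::= ) Term | n Atom1; Term ::= - ( | n; Expr1 ::= n | ε; Atom1 ::= + | ) )

Expr has alternatives sharing prefix 'n )': factor to Expr → n ) Expr1 with Expr1 → n | ε.
Atom has alternatives sharing prefix 'n': factor to Atom → n Atom1 with Atom1 → + | ) ).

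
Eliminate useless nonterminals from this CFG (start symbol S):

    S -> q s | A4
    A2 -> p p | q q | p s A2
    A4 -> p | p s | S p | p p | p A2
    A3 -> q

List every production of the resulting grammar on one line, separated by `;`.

S -> q s | A4; A2 -> p p | q q | p s A2; A4 -> p | p s | S p | p p | p A2

Generating nonterminals: {A2, A3, A4, S}.
Reachable from S after that: {A2, A4, S}.
Removed useless symbols: {A3} and every production mentioning them.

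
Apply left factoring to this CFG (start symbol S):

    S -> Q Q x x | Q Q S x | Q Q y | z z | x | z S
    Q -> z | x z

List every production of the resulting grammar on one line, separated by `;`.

S -> x | Q Q S' | z S''; Q -> z | x z; S' -> x x | S x | y; S'' -> z | S

S has alternatives sharing prefix 'Q Q': factor to S → Q Q S' with S' → x x | S x | y.
S has alternatives sharing prefix 'z': factor to S → z S'' with S'' → z | S.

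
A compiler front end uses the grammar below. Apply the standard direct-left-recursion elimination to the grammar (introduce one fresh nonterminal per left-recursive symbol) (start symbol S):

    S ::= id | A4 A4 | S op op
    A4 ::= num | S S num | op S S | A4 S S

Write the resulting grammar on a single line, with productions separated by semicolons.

S ::= id S' | A4 A4 S'; A4 ::= num A4' | S S num A4' | op S S A4'; S' ::= op op S' | eps; A4' ::= S S A4' | eps

Left recursion appears on S, A4.
For S: α = {op op}, β = {id, A4 A4}. Rewrite as S → β S' and S' → α S' | ε.
For A4: α = {S S}, β = {num, S S num, op S S}. Rewrite as A4 → β A4' and A4' → α A4' | ε.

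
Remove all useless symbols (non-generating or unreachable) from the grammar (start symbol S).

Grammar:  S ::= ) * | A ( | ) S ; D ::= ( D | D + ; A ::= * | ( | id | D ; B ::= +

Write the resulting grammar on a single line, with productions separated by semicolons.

Generating nonterminals: {A, B, S}.
Reachable from S after that: {A, S}.
Removed useless symbols: {B, D} and every production mentioning them.

S ::= ) * | A ( | ) S; A ::= * | ( | id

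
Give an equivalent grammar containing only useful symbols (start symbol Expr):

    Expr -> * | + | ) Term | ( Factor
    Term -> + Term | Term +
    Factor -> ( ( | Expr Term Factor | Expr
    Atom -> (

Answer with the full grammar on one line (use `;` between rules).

Expr -> * | + | ( Factor; Factor -> ( ( | Expr

Generating nonterminals: {Atom, Expr, Factor}.
Reachable from Expr after that: {Expr, Factor}.
Removed useless symbols: {Atom, Term} and every production mentioning them.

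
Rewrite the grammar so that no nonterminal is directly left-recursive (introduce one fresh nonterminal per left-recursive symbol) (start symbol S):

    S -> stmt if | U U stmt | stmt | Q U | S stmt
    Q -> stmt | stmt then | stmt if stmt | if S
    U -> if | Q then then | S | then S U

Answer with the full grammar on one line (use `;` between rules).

S -> stmt if S' | U U stmt S' | stmt S' | Q U S'; Q -> stmt | stmt then | stmt if stmt | if S; U -> if | Q then then | S | then S U; S' -> stmt S' | ε

Left recursion appears on S.
For S: α = {stmt}, β = {stmt if, U U stmt, stmt, Q U}. Rewrite as S → β S' and S' → α S' | ε.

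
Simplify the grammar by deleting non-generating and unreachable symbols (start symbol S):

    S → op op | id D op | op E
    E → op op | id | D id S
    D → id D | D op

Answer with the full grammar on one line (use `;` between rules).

Generating nonterminals: {E, S}.
Reachable from S after that: {E, S}.
Removed useless symbols: {D} and every production mentioning them.

S → op op | op E; E → op op | id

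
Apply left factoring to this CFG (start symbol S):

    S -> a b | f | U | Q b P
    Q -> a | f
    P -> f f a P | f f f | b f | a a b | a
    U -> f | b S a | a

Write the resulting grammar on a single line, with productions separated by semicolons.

S -> a b | f | U | Q b P; Q -> a | f; P -> b f | f f P' | a P''; U -> f | b S a | a; P' -> a P | f; P'' -> a b | epsilon

P has alternatives sharing prefix 'f f': factor to P → f f P' with P' → a P | f.
P has alternatives sharing prefix 'a': factor to P → a P'' with P'' → a b | ε.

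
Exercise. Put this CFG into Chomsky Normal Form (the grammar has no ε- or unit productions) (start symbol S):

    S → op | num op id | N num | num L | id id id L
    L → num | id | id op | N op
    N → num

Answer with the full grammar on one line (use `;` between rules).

S → op | X1 Y1 | N X1 | X1 L | X3 Y2; L → num | id | X3 X2 | N X2; N → num; X1 → num; X2 → op; X3 → id; Y1 → X2 X3; Y2 → X3 Y3; Y3 → X3 L

Introduce a nonterminal for each terminal appearing in a rule of length ≥ 2: X1 → num, X2 → op, X3 → id.
Binarize each right-hand side of length ≥ 3 by chaining fresh nonterminals (Y1, Y2, …): affected rules were S → X1 X2 X3; S → X3 X3 X3 L.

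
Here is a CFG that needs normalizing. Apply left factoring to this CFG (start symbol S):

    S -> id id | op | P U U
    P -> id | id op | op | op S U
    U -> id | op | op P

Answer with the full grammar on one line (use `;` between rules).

P has alternatives sharing prefix 'id': factor to P → id P' with P' → ε | op.
P has alternatives sharing prefix 'op': factor to P → op P'' with P'' → ε | S U.
U has alternatives sharing prefix 'op': factor to U → op U' with U' → ε | P.

S -> id id | op | P U U; P -> id P' | op P''; U -> id | op U'; P' -> epsilon | op; P'' -> epsilon | S U; U' -> epsilon | P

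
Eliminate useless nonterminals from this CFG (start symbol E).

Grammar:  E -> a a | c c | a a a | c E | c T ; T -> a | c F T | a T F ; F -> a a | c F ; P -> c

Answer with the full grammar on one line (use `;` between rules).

E -> a a | c c | a a a | c E | c T; T -> a | c F T | a T F; F -> a a | c F

Generating nonterminals: {E, F, P, T}.
Reachable from E after that: {E, F, T}.
Removed useless symbols: {P} and every production mentioning them.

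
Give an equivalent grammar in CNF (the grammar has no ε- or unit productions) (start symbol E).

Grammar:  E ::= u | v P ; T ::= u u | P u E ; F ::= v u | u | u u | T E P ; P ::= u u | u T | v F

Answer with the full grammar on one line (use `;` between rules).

E ::= u | X1 P; T ::= X2 X2 | P Y1; F ::= X1 X2 | u | X2 X2 | T Y2; P ::= X2 X2 | X2 T | X1 F; X1 ::= v; X2 ::= u; Y1 ::= X2 E; Y2 ::= E P

Introduce a nonterminal for each terminal appearing in a rule of length ≥ 2: X1 → v, X2 → u.
Binarize each right-hand side of length ≥ 3 by chaining fresh nonterminals (Y1, Y2, …): affected rules were T → P X2 E; F → T E P.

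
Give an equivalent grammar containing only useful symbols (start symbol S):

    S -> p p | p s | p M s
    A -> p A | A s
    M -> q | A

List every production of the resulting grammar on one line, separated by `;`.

S -> p p | p s | p M s; M -> q

Generating nonterminals: {M, S}.
Reachable from S after that: {M, S}.
Removed useless symbols: {A} and every production mentioning them.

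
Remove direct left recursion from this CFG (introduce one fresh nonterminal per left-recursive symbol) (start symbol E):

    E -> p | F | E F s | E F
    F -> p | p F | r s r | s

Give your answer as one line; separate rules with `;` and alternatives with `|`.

E is directly left-recursive.
For E: α = {F s, F}, β = {p, F}. Rewrite as E → β E' and E' → α E' | ε.

E -> p E' | F E'; F -> p | p F | r s r | s; E' -> F s E' | F E' | ε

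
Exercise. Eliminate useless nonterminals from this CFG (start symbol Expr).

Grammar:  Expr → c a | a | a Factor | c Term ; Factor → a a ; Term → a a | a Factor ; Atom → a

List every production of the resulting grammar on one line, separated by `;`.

Generating nonterminals: {Atom, Expr, Factor, Term}.
Reachable from Expr after that: {Expr, Factor, Term}.
Removed useless symbols: {Atom} and every production mentioning them.

Expr → c a | a | a Factor | c Term; Factor → a a; Term → a a | a Factor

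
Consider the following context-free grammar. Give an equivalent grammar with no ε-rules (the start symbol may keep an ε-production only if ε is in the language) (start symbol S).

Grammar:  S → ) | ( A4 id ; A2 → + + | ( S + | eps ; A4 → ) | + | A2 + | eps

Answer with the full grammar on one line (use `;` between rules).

S → ) | ( A4 id | ( id; A2 → + + | ( S +; A4 → ) | + | A2 +

The nullable symbols are {A2, A4}.
ε ∉ L(G), so no ε-production is kept.
For each production, add variants omitting each subset of nullable occurrences: S → ( A4 id gives ( A4 id | ( id.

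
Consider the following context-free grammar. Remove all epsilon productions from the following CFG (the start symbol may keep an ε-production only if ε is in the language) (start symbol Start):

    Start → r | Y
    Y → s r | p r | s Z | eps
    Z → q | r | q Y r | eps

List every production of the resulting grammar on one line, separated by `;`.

The nullable symbols are {Start, Y, Z}.
ε ∈ L(G) since Start is nullable, so keep Start → ε.
For each production, add variants omitting each subset of nullable occurrences: Y → s Z gives s Z | s. Z → q Y r gives q Y r | q r.

Start → r | Y | eps; Y → s r | p r | s Z | s; Z → q | r | q Y r | q r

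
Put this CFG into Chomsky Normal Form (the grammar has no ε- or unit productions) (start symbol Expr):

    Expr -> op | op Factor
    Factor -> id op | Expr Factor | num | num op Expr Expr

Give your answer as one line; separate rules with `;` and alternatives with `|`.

Expr -> op | X1 Factor; Factor -> X2 X1 | Expr Factor | num | X3 Y1; X1 -> op; X2 -> id; X3 -> num; Y1 -> X1 Y2; Y2 -> Expr Expr

Introduce a nonterminal for each terminal appearing in a rule of length ≥ 2: X1 → op, X2 → id, X3 → num.
Binarize each right-hand side of length ≥ 3 by chaining fresh nonterminals (Y1, Y2, …): affected rules were Factor → X3 X1 Expr Expr.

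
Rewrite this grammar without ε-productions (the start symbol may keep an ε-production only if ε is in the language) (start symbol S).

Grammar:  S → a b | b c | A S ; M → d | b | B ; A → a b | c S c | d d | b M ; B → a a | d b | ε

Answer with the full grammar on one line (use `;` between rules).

S → a b | b c | A S; M → d | b | B; A → a b | c S c | d d | b M | b; B → a a | d b

The nullable symbols are {B, M}.
ε ∉ L(G), so no ε-production is kept.
For each production, add variants omitting each subset of nullable occurrences: A → b M gives b M | b.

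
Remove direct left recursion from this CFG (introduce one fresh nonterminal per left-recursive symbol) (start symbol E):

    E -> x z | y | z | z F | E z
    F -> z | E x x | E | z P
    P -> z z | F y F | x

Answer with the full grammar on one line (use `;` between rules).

Directly left-recursive nonterminal: E.
For E: α = {z}, β = {x z, y, z, z F}. Rewrite as E → β E' and E' → α E' | ε.

E -> x z E' | y E' | z E' | z F E'; F -> z | E x x | E | z P; P -> z z | F y F | x; E' -> z E' | ε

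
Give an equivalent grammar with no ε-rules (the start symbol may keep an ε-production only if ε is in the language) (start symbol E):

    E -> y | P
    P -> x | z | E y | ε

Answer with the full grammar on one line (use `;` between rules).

E -> y | P | ε; P -> x | z | E y | y

Nullable nonterminals: {E, P}.
ε ∈ L(G) since E is nullable, so keep E → ε.
Expand every rule over subsets of its nullable positions: P → E y gives E y | y.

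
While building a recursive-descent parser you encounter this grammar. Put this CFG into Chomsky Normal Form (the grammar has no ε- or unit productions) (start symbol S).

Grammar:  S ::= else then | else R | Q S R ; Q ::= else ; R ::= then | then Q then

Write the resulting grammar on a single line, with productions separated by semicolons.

Introduce a nonterminal for each terminal appearing in a rule of length ≥ 2: X1 → else, X2 → then.
Binarize each right-hand side of length ≥ 3 by chaining fresh nonterminals (Y1, Y2, …): affected rules were S → Q S R; R → X2 Q X2.

S ::= X1 X2 | X1 R | Q Y1; Q ::= else; R ::= then | X2 Y2; X1 ::= else; X2 ::= then; Y1 ::= S R; Y2 ::= Q X2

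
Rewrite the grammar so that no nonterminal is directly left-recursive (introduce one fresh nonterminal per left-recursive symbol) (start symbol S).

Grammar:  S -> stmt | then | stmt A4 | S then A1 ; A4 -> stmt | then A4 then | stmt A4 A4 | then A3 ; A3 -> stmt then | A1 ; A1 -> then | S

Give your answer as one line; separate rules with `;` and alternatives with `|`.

S is directly left-recursive.
For S: α = {then A1}, β = {stmt, then, stmt A4}. Rewrite as S → β S' and S' → α S' | ε.

S -> stmt S' | then S' | stmt A4 S'; A4 -> stmt | then A4 then | stmt A4 A4 | then A3; A3 -> stmt then | A1; A1 -> then | S; S' -> then A1 S' | eps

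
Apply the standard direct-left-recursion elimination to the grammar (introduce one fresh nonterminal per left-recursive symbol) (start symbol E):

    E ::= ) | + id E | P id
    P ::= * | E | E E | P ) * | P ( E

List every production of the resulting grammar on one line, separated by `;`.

E ::= ) | + id E | P id; P ::= * P' | E P' | E E P'; P' ::= ) * P' | ( E P' | ε

Directly left-recursive nonterminal: P.
For P: α = {) *, ( E}, β = {*, E, E E}. Rewrite as P → β P' and P' → α P' | ε.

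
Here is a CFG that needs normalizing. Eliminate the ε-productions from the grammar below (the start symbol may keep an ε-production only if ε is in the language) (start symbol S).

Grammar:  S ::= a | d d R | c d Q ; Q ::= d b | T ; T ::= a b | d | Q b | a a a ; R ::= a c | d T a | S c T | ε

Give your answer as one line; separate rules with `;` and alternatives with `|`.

Nullable set = {R}.
ε ∉ L(G), so no ε-production is kept.
Add the nullable-subset variants: S → d d R gives d d R | d d.

S ::= a | d d R | d d | c d Q; Q ::= d b | T; T ::= a b | d | Q b | a a a; R ::= a c | d T a | S c T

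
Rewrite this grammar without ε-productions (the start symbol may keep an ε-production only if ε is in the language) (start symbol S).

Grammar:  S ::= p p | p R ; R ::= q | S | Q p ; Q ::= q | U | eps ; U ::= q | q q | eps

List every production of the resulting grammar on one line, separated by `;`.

Nullable set = {Q, U}.
ε ∉ L(G), so no ε-production is kept.
For each production, add variants omitting each subset of nullable occurrences: R → Q p gives Q p | p.

S ::= p p | p R; R ::= q | S | Q p | p; Q ::= q | U; U ::= q | q q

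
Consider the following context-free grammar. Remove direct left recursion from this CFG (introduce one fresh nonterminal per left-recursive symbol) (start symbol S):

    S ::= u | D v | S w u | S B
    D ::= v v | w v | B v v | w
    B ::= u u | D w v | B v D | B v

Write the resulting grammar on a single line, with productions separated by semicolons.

S ::= u S' | D v S'; D ::= v v | w v | B v v | w; B ::= u u B' | D w v B'; S' ::= w u S' | B S' | ε; B' ::= v D B' | v B' | ε

Directly left-recursive nonterminals: S, B.
For S: α = {w u, B}, β = {u, D v}. Rewrite as S → β S' and S' → α S' | ε.
For B: α = {v D, v}, β = {u u, D w v}. Rewrite as B → β B' and B' → α B' | ε.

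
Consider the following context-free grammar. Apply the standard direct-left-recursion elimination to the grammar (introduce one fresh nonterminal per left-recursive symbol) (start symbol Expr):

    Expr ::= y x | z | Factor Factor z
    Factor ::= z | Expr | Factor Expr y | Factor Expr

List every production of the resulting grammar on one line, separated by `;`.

Factor is directly left-recursive.
For Factor: α = {Expr y, Expr}, β = {z, Expr}. Rewrite as Factor → β Factor1 and Factor1 → α Factor1 | ε.

Expr ::= y x | z | Factor Factor z; Factor ::= z Factor1 | Expr Factor1; Factor1 ::= Expr y Factor1 | Expr Factor1 | ε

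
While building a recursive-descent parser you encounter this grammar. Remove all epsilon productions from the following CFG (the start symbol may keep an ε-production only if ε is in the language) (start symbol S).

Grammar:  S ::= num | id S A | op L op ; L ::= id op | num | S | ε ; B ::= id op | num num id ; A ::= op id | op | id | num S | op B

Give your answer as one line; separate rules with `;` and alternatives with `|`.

S ::= num | id S A | op L op | op op; L ::= id op | num | S; B ::= id op | num num id; A ::= op id | op | id | num S | op B

Nullable set = {L}.
ε ∉ L(G), so no ε-production is kept.
For each production, add variants omitting each subset of nullable occurrences: S → op L op gives op L op | op op.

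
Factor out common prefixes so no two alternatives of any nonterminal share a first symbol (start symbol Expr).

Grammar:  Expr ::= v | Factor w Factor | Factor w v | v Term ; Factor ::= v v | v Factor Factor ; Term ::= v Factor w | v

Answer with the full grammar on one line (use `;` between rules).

Expr has alternatives sharing prefix 'Factor w': factor to Expr → Factor w Expr1 with Expr1 → Factor | v.
Expr has alternatives sharing prefix 'v': factor to Expr → v Expr2 with Expr2 → ε | Term.
Factor has alternatives sharing prefix 'v': factor to Factor → v Factor1 with Factor1 → v | Factor Factor.
Term has alternatives sharing prefix 'v': factor to Term → v Term1 with Term1 → Factor w | ε.

Expr ::= Factor w Expr1 | v Expr2; Factor ::= v Factor1; Term ::= v Term1; Expr1 ::= Factor | v; Expr2 ::= ε | Term; Factor1 ::= v | Factor Factor; Term1 ::= Factor w | ε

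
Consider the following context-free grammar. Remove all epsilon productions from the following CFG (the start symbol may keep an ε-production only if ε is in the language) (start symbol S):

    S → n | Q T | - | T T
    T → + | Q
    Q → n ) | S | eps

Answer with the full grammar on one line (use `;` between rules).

The nullable symbols are {Q, S, T}.
ε ∈ L(G) since S is nullable, so keep S → ε.
For each production, add variants omitting each subset of nullable occurrences: S → Q T gives Q T | Q | T.

S → n | Q T | Q | T | - | T T | ε; T → + | Q; Q → n ) | S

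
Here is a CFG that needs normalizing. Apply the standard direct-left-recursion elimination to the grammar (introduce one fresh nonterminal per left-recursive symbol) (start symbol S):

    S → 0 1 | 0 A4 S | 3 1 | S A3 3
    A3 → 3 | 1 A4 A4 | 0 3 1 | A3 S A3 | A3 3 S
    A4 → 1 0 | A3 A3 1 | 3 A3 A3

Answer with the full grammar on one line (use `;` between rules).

S → 0 1 S' | 0 A4 S S' | 3 1 S'; A3 → 3 A3' | 1 A4 A4 A3' | 0 3 1 A3'; A4 → 1 0 | A3 A3 1 | 3 A3 A3; S' → A3 3 S' | ε; A3' → S A3 A3' | 3 S A3' | ε

S, A3 are directly left-recursive.
For S: α = {A3 3}, β = {0 1, 0 A4 S, 3 1}. Rewrite as S → β S' and S' → α S' | ε.
For A3: α = {S A3, 3 S}, β = {3, 1 A4 A4, 0 3 1}. Rewrite as A3 → β A3' and A3' → α A3' | ε.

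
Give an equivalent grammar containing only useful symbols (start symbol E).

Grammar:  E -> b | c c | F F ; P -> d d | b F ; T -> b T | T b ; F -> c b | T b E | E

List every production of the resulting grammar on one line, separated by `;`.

E -> b | c c | F F; F -> c b | E

Generating nonterminals: {E, F, P}.
Reachable from E after that: {E, F}.
Removed useless symbols: {P, T} and every production mentioning them.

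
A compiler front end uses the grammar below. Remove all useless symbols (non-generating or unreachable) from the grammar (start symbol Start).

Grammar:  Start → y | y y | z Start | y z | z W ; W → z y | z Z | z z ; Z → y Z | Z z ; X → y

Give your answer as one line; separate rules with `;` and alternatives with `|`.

Start → y | y y | z Start | y z | z W; W → z y | z z

Generating nonterminals: {Start, W, X}.
Reachable from Start after that: {Start, W}.
Removed useless symbols: {X, Z} and every production mentioning them.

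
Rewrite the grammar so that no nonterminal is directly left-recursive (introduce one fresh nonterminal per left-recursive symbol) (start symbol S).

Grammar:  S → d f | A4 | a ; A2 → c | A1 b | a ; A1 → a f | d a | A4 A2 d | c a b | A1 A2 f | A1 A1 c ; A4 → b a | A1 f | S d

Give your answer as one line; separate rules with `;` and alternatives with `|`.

S → d f | A4 | a; A2 → c | A1 b | a; A1 → a f A1' | d a A1' | A4 A2 d A1' | c a b A1'; A4 → b a | A1 f | S d; A1' → A2 f A1' | A1 c A1' | ε

Left recursion appears on A1.
For A1: α = {A2 f, A1 c}, β = {a f, d a, A4 A2 d, c a b}. Rewrite as A1 → β A1' and A1' → α A1' | ε.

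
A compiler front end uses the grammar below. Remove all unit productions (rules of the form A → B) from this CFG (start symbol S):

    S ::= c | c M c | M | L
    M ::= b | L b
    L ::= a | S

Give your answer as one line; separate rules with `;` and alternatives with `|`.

Unit pairs: L ⇒* {M, S}; S ⇒* {L, M}.
For each unit pair (A, B), copy every non-unit production of B to A, then drop all unit productions.

S ::= a | c | c M c | b | L b; M ::= b | L b; L ::= a | c | c M c | b | L b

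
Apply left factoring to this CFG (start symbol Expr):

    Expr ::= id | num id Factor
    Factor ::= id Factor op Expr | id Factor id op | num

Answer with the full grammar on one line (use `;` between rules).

Expr ::= id | num id Factor; Factor ::= num | id Factor Factor1; Factor1 ::= op Expr | id op

Factor has alternatives sharing prefix 'id Factor': factor to Factor → id Factor Factor1 with Factor1 → op Expr | id op.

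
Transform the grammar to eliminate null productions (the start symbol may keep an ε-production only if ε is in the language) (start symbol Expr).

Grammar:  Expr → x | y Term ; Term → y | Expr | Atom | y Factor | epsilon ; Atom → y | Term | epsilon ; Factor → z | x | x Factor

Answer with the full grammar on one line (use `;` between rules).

Expr → x | y Term | y; Term → y | Expr | Atom | y Factor; Atom → y | Term; Factor → z | x | x Factor

Nullable set = {Atom, Term}.
ε ∉ L(G), so no ε-production is kept.
Expand every rule over subsets of its nullable positions: Expr → y Term gives y Term | y.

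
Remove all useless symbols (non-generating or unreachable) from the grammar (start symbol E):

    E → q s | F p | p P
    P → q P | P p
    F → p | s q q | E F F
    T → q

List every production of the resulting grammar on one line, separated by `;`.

E → q s | F p; F → p | s q q | E F F

Generating nonterminals: {E, F, T}.
Reachable from E after that: {E, F}.
Removed useless symbols: {P, T} and every production mentioning them.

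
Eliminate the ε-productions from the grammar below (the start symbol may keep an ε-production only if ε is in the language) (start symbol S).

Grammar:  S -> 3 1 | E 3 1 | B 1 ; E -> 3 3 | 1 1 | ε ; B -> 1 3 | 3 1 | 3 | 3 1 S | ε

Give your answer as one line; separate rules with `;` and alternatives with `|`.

S -> 3 1 | E 3 1 | B 1 | 1; E -> 3 3 | 1 1; B -> 1 3 | 3 1 | 3 | 3 1 S

Nullable set = {B, E}.
ε ∉ L(G), so no ε-production is kept.
For each production, add variants omitting each subset of nullable occurrences: S → B 1 gives B 1 | 1.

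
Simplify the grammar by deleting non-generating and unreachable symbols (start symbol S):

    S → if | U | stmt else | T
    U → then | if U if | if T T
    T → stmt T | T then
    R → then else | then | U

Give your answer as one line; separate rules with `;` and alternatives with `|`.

Generating nonterminals: {R, S, U}.
Reachable from S after that: {S, U}.
Removed useless symbols: {R, T} and every production mentioning them.

S → if | U | stmt else; U → then | if U if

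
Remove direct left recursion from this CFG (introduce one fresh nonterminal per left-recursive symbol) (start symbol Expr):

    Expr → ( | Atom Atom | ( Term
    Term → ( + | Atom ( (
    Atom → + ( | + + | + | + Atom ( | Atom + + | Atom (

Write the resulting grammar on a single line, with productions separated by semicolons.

Directly left-recursive nonterminal: Atom.
For Atom: α = {+ +, (}, β = {+ (, + +, +, + Atom (}. Rewrite as Atom → β Atom1 and Atom1 → α Atom1 | ε.

Expr → ( | Atom Atom | ( Term; Term → ( + | Atom ( (; Atom → + ( Atom1 | + + Atom1 | + Atom1 | + Atom ( Atom1; Atom1 → + + Atom1 | ( Atom1 | ε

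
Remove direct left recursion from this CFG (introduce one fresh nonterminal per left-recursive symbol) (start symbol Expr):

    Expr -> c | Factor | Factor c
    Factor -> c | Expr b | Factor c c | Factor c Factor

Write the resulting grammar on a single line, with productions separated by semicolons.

Left recursion appears on Factor.
For Factor: α = {c c, c Factor}, β = {c, Expr b}. Rewrite as Factor → β Factor1 and Factor1 → α Factor1 | ε.

Expr -> c | Factor | Factor c; Factor -> c Factor1 | Expr b Factor1; Factor1 -> c c Factor1 | c Factor Factor1 | ε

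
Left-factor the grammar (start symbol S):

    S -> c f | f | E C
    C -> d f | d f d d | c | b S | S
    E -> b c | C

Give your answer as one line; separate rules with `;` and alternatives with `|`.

C has alternatives sharing prefix 'd f': factor to C → d f C' with C' → ε | d d.

S -> c f | f | E C; C -> c | b S | S | d f C'; E -> b c | C; C' -> ε | d d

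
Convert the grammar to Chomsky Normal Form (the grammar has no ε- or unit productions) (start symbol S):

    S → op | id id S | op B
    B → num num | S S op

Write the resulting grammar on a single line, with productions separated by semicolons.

S → op | X1 Y1 | X2 B; B → X3 X3 | S Y2; X1 → id; X2 → op; X3 → num; Y1 → X1 S; Y2 → S X2

Introduce a nonterminal for each terminal appearing in a rule of length ≥ 2: X1 → id, X2 → op, X3 → num.
Binarize each right-hand side of length ≥ 3 by chaining fresh nonterminals (Y1, Y2, …): affected rules were S → X1 X1 S; B → S S X2.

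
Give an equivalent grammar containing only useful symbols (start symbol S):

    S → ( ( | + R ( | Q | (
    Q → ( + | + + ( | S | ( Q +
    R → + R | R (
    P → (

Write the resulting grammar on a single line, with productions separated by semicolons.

Generating nonterminals: {P, Q, S}.
Reachable from S after that: {Q, S}.
Removed useless symbols: {P, R} and every production mentioning them.

S → ( ( | Q | (; Q → ( + | + + ( | S | ( Q +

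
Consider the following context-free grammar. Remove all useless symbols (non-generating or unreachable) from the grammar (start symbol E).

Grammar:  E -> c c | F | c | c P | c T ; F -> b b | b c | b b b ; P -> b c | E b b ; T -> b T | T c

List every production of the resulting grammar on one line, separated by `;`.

Generating nonterminals: {E, F, P}.
Reachable from E after that: {E, F, P}.
Removed useless symbols: {T} and every production mentioning them.

E -> c c | F | c | c P; F -> b b | b c | b b b; P -> b c | E b b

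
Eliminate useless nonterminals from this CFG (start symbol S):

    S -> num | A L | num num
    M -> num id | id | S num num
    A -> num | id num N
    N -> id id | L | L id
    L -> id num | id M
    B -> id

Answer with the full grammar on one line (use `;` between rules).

Generating nonterminals: {A, B, L, M, N, S}.
Reachable from S after that: {A, L, M, N, S}.
Removed useless symbols: {B} and every production mentioning them.

S -> num | A L | num num; M -> num id | id | S num num; A -> num | id num N; N -> id id | L | L id; L -> id num | id M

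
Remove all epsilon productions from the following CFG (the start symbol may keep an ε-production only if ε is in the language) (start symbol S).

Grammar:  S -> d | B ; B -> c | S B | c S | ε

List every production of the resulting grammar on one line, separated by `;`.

S -> d | B | ε; B -> c | S B | S | c S

Nullable set = {B, S}.
ε ∈ L(G) since S is nullable, so keep S → ε.
For each production, add variants omitting each subset of nullable occurrences: B → S B gives S B | S.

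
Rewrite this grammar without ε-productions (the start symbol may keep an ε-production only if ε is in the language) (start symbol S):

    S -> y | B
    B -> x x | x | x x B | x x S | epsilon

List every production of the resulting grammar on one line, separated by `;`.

The nullable symbols are {B, S}.
ε ∈ L(G) since S is nullable, so keep S → ε.

S -> y | B | epsilon; B -> x x | x | x x B | x x S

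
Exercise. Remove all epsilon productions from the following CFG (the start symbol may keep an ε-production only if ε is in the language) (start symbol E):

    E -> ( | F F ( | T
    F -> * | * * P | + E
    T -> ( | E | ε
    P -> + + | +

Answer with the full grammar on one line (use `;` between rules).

The nullable symbols are {E, T}.
ε ∈ L(G) since E is nullable, so keep E → ε.
Expand every rule over subsets of its nullable positions: F → + E gives + E | +.

E -> ( | F F ( | T | ε; F -> * | * * P | + E | +; T -> ( | E; P -> + + | +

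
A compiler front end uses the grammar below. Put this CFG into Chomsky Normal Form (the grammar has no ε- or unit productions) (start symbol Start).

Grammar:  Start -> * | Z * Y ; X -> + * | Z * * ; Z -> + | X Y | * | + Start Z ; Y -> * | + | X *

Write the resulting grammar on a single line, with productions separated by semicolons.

Introduce a nonterminal for each terminal appearing in a rule of length ≥ 2: X1 → *, X2 → +.
Binarize each right-hand side of length ≥ 3 by chaining fresh nonterminals (Y1, Y2, …): affected rules were Start → Z X1 Y; X → Z X1 X1; Z → X2 Start Z.

Start -> * | Z Y1; X -> X2 X1 | Z Y2; Z -> + | X Y | * | X2 Y3; Y -> * | + | X X1; X1 -> *; X2 -> +; Y1 -> X1 Y; Y2 -> X1 X1; Y3 -> Start Z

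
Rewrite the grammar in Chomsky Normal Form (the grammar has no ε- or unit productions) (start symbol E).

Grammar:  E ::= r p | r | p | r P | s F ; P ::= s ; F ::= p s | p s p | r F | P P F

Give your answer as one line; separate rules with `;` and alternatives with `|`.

E ::= X1 X2 | r | p | X1 P | X3 F; P ::= s; F ::= X2 X3 | X2 Y1 | X1 F | P Y2; X1 ::= r; X2 ::= p; X3 ::= s; Y1 ::= X3 X2; Y2 ::= P F

Introduce a nonterminal for each terminal appearing in a rule of length ≥ 2: X1 → r, X2 → p, X3 → s.
Binarize each right-hand side of length ≥ 3 by chaining fresh nonterminals (Y1, Y2, …): affected rules were F → X2 X3 X2; F → P P F.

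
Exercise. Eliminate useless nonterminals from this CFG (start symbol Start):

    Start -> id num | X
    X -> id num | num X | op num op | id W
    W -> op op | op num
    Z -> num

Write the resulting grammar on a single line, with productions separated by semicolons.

Generating nonterminals: {Start, W, X, Z}.
Reachable from Start after that: {Start, W, X}.
Removed useless symbols: {Z} and every production mentioning them.

Start -> id num | X; X -> id num | num X | op num op | id W; W -> op op | op num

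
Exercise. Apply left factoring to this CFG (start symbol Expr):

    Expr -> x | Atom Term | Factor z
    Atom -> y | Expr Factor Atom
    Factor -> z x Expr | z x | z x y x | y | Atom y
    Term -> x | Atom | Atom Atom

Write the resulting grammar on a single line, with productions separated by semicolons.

Expr -> x | Atom Term | Factor z; Atom -> y | Expr Factor Atom; Factor -> y | Atom y | z x Factor1; Term -> x | Atom Term1; Factor1 -> Expr | epsilon | y x; Term1 -> epsilon | Atom

Factor has alternatives sharing prefix 'z x': factor to Factor → z x Factor1 with Factor1 → Expr | ε | y x.
Term has alternatives sharing prefix 'Atom': factor to Term → Atom Term1 with Term1 → ε | Atom.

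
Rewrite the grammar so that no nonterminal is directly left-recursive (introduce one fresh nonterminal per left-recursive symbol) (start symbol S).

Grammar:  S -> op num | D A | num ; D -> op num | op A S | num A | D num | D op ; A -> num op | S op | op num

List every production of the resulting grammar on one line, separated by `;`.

Left recursion appears on D.
For D: α = {num, op}, β = {op num, op A S, num A}. Rewrite as D → β D' and D' → α D' | ε.

S -> op num | D A | num; D -> op num D' | op A S D' | num A D'; A -> num op | S op | op num; D' -> num D' | op D' | ε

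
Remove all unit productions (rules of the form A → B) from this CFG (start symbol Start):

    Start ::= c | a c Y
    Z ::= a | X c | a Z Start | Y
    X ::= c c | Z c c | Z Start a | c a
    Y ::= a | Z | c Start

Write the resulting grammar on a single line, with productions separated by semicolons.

Start ::= c | a c Y; Z ::= a | X c | a Z Start | c Start; X ::= c c | Z c c | Z Start a | c a; Y ::= a | X c | a Z Start | c Start

Unit pairs: Y ⇒* {Z}; Z ⇒* {Y}.
Replace each nonterminal's rules with the union of the non-unit rules of every nonterminal it unit-derives.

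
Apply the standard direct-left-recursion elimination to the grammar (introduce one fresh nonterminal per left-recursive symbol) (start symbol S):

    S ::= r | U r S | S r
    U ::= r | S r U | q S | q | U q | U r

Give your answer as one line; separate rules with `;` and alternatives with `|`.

Left recursion appears on S, U.
For S: α = {r}, β = {r, U r S}. Rewrite as S → β S' and S' → α S' | ε.
For U: α = {q, r}, β = {r, S r U, q S, q}. Rewrite as U → β U' and U' → α U' | ε.

S ::= r S' | U r S S'; U ::= r U' | S r U U' | q S U' | q U'; S' ::= r S' | epsilon; U' ::= q U' | r U' | epsilon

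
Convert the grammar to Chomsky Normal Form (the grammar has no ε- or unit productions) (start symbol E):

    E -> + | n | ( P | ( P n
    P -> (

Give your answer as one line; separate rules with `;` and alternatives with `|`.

E -> + | n | X1 P | X1 Y1; P -> (; X1 -> (; X2 -> n; Y1 -> P X2

Introduce a nonterminal for each terminal appearing in a rule of length ≥ 2: X1 → (, X2 → n.
Binarize each right-hand side of length ≥ 3 by chaining fresh nonterminals (Y1, Y2, …): affected rules were E → X1 P X2.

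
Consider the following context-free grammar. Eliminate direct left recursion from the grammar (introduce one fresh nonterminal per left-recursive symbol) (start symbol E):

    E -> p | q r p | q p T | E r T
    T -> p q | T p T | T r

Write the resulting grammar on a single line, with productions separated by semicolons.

E -> p E' | q r p E' | q p T E'; T -> p q T'; E' -> r T E' | ε; T' -> p T T' | r T' | ε

Directly left-recursive nonterminals: E, T.
For E: α = {r T}, β = {p, q r p, q p T}. Rewrite as E → β E' and E' → α E' | ε.
For T: α = {p T, r}, β = {p q}. Rewrite as T → β T' and T' → α T' | ε.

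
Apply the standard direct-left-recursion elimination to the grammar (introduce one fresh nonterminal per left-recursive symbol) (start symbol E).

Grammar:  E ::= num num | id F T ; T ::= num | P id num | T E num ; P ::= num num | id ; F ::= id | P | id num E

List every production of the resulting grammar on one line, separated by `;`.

Left recursion appears on T.
For T: α = {E num}, β = {num, P id num}. Rewrite as T → β T' and T' → α T' | ε.

E ::= num num | id F T; T ::= num T' | P id num T'; P ::= num num | id; F ::= id | P | id num E; T' ::= E num T' | ε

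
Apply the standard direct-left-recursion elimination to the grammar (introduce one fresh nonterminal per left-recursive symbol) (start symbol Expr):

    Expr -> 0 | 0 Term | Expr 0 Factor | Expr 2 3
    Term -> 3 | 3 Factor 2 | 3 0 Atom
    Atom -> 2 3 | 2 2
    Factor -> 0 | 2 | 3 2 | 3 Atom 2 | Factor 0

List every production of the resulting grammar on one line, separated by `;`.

Expr -> 0 Expr1 | 0 Term Expr1; Term -> 3 | 3 Factor 2 | 3 0 Atom; Atom -> 2 3 | 2 2; Factor -> 0 Factor1 | 2 Factor1 | 3 2 Factor1 | 3 Atom 2 Factor1; Expr1 -> 0 Factor Expr1 | 2 3 Expr1 | ε; Factor1 -> 0 Factor1 | ε

Left recursion appears on Expr, Factor.
For Expr: α = {0 Factor, 2 3}, β = {0, 0 Term}. Rewrite as Expr → β Expr1 and Expr1 → α Expr1 | ε.
For Factor: α = {0}, β = {0, 2, 3 2, 3 Atom 2}. Rewrite as Factor → β Factor1 and Factor1 → α Factor1 | ε.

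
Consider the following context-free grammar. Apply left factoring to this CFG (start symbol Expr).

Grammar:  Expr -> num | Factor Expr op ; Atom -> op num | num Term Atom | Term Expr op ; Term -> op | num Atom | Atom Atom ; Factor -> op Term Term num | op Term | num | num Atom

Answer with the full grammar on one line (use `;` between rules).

Factor has alternatives sharing prefix 'op Term': factor to Factor → op Term Factor1 with Factor1 → Term num | ε.
Factor has alternatives sharing prefix 'num': factor to Factor → num Factor2 with Factor2 → ε | Atom.

Expr -> num | Factor Expr op; Atom -> op num | num Term Atom | Term Expr op; Term -> op | num Atom | Atom Atom; Factor -> op Term Factor1 | num Factor2; Factor1 -> Term num | ε; Factor2 -> ε | Atom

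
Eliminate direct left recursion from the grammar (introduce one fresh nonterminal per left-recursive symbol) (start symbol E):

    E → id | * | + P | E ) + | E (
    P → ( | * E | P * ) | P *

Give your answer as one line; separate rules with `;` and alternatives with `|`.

Directly left-recursive nonterminals: E, P.
For E: α = {) +, (}, β = {id, *, + P}. Rewrite as E → β E' and E' → α E' | ε.
For P: α = {* ), *}, β = {(, * E}. Rewrite as P → β P' and P' → α P' | ε.

E → id E' | * E' | + P E'; P → ( P' | * E P'; E' → ) + E' | ( E' | eps; P' → * ) P' | * P' | eps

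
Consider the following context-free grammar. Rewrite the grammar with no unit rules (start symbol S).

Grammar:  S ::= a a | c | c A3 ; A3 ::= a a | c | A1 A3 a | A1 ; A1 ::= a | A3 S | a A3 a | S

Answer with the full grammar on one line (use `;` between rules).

S ::= a a | c | c A3; A3 ::= a | A3 S | a A3 a | a a | c | c A3 | A1 A3 a; A1 ::= a | A3 S | a A3 a | a a | c | c A3

Unit pairs: A1 ⇒* {S}; A3 ⇒* {A1, S}.
For every A with A ⇒* B via unit rules, add B's non-unit alternatives to A; then delete every rule of the form X → Y.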